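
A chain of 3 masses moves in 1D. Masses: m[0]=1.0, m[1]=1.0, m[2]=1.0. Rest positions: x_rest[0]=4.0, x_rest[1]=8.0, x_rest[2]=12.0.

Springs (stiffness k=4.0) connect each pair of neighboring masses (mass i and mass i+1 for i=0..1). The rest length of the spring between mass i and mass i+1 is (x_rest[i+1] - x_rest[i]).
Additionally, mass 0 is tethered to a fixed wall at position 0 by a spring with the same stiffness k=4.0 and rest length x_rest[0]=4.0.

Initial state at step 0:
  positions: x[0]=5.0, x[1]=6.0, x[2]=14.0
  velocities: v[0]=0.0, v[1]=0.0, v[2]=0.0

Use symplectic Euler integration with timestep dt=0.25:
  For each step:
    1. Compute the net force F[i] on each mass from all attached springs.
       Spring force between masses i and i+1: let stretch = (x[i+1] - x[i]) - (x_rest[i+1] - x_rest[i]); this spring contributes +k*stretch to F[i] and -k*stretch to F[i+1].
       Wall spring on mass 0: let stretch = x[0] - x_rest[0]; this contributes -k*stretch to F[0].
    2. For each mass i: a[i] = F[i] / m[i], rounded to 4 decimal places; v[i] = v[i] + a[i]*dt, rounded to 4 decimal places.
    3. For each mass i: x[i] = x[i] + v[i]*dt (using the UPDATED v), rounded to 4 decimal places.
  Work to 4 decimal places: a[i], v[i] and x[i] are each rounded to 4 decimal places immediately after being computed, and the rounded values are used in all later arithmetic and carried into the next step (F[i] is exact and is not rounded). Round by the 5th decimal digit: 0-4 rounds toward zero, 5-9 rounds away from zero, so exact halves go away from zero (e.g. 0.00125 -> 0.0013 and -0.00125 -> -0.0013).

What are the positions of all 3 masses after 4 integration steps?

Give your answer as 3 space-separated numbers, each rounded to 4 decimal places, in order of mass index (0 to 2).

Step 0: x=[5.0000 6.0000 14.0000] v=[0.0000 0.0000 0.0000]
Step 1: x=[4.0000 7.7500 13.0000] v=[-4.0000 7.0000 -4.0000]
Step 2: x=[2.9375 9.8750 11.6875] v=[-4.2500 8.5000 -5.2500]
Step 3: x=[2.8750 10.7188 10.9219] v=[-0.2500 3.3750 -3.0625]
Step 4: x=[4.0547 9.6524 11.1055] v=[4.7188 -4.2657 0.7344]

Answer: 4.0547 9.6524 11.1055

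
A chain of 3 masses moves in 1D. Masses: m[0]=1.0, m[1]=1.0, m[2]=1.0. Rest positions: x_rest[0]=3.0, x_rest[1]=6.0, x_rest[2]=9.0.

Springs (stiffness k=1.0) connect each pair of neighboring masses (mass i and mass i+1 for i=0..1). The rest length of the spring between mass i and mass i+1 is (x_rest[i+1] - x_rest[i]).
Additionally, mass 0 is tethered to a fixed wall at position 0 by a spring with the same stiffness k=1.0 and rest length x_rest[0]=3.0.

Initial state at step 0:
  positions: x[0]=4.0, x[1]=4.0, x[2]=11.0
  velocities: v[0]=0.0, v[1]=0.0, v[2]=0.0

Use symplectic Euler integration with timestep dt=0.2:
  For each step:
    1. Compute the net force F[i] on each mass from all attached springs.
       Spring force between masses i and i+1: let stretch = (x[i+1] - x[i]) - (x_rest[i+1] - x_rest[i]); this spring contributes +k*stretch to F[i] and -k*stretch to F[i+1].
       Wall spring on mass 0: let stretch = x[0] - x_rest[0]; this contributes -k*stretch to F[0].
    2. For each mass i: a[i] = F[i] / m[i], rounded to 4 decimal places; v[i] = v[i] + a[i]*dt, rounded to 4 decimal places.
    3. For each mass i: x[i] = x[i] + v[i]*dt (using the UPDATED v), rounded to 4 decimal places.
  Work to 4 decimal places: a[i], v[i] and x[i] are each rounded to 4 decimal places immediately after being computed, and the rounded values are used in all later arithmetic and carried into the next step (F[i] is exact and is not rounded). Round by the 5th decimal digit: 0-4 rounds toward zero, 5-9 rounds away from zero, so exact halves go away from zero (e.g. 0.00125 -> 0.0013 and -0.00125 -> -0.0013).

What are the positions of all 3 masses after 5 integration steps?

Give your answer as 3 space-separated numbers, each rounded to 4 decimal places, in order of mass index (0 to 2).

Step 0: x=[4.0000 4.0000 11.0000] v=[0.0000 0.0000 0.0000]
Step 1: x=[3.8400 4.2800 10.8400] v=[-0.8000 1.4000 -0.8000]
Step 2: x=[3.5440 4.8048 10.5376] v=[-1.4800 2.6240 -1.5120]
Step 3: x=[3.1567 5.5085 10.1259] v=[-1.9366 3.5184 -2.0586]
Step 4: x=[2.7372 6.3028 9.6495] v=[-2.0976 3.9715 -2.3821]
Step 5: x=[2.3508 7.0883 9.1592] v=[-1.9319 3.9277 -2.4514]

Answer: 2.3508 7.0883 9.1592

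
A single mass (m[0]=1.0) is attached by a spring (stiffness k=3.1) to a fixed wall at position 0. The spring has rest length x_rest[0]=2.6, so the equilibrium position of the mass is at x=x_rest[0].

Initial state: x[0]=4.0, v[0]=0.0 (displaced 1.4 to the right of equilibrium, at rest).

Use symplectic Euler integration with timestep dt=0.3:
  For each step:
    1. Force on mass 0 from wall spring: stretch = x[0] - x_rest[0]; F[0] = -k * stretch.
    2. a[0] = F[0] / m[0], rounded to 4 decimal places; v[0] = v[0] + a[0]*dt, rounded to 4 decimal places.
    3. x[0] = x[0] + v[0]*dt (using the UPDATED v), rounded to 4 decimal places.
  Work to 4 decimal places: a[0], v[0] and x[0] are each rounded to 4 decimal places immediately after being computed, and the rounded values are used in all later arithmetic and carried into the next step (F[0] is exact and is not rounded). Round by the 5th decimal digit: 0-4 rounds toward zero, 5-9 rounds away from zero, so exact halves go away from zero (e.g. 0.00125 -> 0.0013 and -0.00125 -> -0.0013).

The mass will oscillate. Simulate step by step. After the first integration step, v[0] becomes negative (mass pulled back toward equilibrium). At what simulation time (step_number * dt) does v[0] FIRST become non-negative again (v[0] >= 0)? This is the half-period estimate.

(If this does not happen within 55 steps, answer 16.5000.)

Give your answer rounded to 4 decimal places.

Answer: 1.8000

Derivation:
Step 0: x=[4.0000] v=[0.0000]
Step 1: x=[3.6094] v=[-1.3020]
Step 2: x=[2.9372] v=[-2.2407]
Step 3: x=[2.1709] v=[-2.5543]
Step 4: x=[1.5243] v=[-2.1552]
Step 5: x=[1.1779] v=[-1.1548]
Step 6: x=[1.2282] v=[0.1678]
First v>=0 after going negative at step 6, time=1.8000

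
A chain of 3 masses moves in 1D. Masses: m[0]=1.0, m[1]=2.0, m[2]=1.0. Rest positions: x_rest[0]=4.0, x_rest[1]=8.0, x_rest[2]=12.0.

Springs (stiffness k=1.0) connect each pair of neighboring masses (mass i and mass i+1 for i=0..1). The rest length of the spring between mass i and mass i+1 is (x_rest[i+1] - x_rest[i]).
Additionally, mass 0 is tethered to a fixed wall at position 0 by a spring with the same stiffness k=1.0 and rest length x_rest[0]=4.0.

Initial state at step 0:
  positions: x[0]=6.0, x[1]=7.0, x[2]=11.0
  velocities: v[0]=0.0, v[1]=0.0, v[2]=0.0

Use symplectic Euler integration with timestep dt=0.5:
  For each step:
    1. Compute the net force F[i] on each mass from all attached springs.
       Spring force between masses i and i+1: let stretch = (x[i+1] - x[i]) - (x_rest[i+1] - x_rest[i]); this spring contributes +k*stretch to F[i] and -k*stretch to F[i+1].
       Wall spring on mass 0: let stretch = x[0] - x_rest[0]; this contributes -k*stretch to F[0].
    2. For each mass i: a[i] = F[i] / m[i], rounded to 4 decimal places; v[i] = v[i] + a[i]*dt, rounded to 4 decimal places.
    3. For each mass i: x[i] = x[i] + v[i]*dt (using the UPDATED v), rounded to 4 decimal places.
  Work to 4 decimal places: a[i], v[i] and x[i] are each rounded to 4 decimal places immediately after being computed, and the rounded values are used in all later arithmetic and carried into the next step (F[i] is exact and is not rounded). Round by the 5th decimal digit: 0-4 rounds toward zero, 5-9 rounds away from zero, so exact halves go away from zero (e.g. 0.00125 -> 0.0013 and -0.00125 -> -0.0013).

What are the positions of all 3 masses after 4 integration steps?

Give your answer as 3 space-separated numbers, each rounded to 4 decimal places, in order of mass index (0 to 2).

Answer: 1.5801 8.0440 11.8673

Derivation:
Step 0: x=[6.0000 7.0000 11.0000] v=[0.0000 0.0000 0.0000]
Step 1: x=[4.7500 7.3750 11.0000] v=[-2.5000 0.7500 0.0000]
Step 2: x=[2.9688 7.8750 11.0938] v=[-3.5625 1.0000 0.1875]
Step 3: x=[1.6719 8.1641 11.3829] v=[-2.5938 0.5782 0.5781]
Step 4: x=[1.5801 8.0440 11.8673] v=[-0.1837 -0.2402 0.9687]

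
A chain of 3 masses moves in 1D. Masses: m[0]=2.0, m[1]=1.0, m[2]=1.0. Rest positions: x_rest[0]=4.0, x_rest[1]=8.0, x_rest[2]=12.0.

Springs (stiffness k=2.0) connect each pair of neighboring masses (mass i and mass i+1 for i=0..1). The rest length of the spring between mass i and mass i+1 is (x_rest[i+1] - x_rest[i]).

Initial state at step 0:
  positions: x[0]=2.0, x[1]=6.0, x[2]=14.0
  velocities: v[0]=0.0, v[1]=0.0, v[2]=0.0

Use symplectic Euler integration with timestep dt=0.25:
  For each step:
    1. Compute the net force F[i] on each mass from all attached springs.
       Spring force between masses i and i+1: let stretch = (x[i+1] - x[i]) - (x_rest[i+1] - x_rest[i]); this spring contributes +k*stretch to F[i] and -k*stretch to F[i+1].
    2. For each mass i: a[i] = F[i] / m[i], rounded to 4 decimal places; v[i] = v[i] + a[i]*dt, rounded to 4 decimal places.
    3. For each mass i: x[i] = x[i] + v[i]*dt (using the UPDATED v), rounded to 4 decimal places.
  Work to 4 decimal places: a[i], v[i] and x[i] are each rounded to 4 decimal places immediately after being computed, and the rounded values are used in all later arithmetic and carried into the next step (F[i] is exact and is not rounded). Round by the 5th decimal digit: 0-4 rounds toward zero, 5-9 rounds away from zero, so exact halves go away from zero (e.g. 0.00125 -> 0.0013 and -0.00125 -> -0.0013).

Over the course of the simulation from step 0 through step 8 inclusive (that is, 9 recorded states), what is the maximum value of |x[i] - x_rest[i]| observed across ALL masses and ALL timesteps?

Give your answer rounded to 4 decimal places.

Answer: 2.5580

Derivation:
Step 0: x=[2.0000 6.0000 14.0000] v=[0.0000 0.0000 0.0000]
Step 1: x=[2.0000 6.5000 13.5000] v=[0.0000 2.0000 -2.0000]
Step 2: x=[2.0313 7.3125 12.6250] v=[0.1250 3.2500 -3.5000]
Step 3: x=[2.1426 8.1289 11.5859] v=[0.4453 3.2657 -4.1563]
Step 4: x=[2.3781 8.6292 10.6147] v=[0.9419 2.0011 -3.8848]
Step 5: x=[2.7543 8.5963 9.8953] v=[1.5047 -0.1317 -2.8776]
Step 6: x=[3.2456 7.9955 9.5135] v=[1.9652 -2.4032 -1.5271]
Step 7: x=[3.7838 6.9907 9.4420] v=[2.1527 -4.0192 -0.2861]
Step 8: x=[4.2724 5.8915 9.5641] v=[1.9544 -4.3970 0.4883]
Max displacement = 2.5580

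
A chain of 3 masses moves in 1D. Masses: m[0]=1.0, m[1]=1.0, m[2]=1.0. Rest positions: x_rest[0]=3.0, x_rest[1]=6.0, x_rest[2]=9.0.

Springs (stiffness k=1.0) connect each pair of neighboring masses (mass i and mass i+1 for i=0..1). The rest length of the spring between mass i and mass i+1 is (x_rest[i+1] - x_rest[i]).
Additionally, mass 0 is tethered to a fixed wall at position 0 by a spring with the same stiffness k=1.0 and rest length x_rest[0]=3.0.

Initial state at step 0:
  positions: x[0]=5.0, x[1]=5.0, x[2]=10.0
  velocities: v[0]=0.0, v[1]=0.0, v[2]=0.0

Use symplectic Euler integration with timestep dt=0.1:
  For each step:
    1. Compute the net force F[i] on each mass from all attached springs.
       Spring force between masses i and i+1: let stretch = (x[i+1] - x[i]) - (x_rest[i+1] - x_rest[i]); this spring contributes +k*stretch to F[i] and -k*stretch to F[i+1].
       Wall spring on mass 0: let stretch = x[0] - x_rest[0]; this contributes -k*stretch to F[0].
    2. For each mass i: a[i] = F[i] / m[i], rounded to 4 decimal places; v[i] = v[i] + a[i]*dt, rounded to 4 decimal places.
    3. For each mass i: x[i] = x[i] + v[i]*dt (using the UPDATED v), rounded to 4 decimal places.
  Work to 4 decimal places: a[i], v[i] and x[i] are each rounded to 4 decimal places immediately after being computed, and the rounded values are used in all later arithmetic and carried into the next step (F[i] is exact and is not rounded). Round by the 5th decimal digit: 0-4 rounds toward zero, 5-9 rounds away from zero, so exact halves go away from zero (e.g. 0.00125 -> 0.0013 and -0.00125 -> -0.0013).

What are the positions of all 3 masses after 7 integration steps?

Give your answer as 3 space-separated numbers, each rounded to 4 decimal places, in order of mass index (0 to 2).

Answer: 3.7794 6.1974 9.5234

Derivation:
Step 0: x=[5.0000 5.0000 10.0000] v=[0.0000 0.0000 0.0000]
Step 1: x=[4.9500 5.0500 9.9800] v=[-0.5000 0.5000 -0.2000]
Step 2: x=[4.8515 5.1483 9.9407] v=[-0.9850 0.9830 -0.3930]
Step 3: x=[4.7075 5.2916 9.8835] v=[-1.4405 1.4326 -0.5722]
Step 4: x=[4.5222 5.4749 9.8104] v=[-1.8528 1.8334 -0.7314]
Step 5: x=[4.3012 5.6921 9.7239] v=[-2.2098 2.1717 -0.8650]
Step 6: x=[4.0511 5.9357 9.6271] v=[-2.5008 2.4358 -0.9682]
Step 7: x=[3.7794 6.1974 9.5234] v=[-2.7175 2.6165 -1.0373]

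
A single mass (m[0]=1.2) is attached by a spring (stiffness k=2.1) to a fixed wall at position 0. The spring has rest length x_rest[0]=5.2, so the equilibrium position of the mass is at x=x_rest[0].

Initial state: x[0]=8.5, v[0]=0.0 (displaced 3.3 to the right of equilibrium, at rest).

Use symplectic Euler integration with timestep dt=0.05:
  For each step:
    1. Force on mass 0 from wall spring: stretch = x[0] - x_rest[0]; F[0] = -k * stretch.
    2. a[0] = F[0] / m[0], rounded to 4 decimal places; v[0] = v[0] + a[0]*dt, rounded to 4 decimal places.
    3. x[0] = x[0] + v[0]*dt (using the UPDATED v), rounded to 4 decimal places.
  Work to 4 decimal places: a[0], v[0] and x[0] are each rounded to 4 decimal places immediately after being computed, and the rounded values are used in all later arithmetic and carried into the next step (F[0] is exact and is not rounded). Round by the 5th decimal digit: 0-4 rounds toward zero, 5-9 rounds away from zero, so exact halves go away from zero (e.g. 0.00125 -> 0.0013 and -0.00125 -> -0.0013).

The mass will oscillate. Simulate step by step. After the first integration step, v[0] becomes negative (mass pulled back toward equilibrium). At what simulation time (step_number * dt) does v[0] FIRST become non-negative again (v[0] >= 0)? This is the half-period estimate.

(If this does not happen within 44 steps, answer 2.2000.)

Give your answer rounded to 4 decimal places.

Step 0: x=[8.5000] v=[0.0000]
Step 1: x=[8.4856] v=[-0.2888]
Step 2: x=[8.4568] v=[-0.5763]
Step 3: x=[8.4137] v=[-0.8613]
Step 4: x=[8.3566] v=[-1.1425]
Step 5: x=[8.2857] v=[-1.4187]
Step 6: x=[8.2013] v=[-1.6887]
Step 7: x=[8.1037] v=[-1.9513]
Step 8: x=[7.9934] v=[-2.2054]
Step 9: x=[7.8709] v=[-2.4498]
Step 10: x=[7.7367] v=[-2.6835]
Step 11: x=[7.5914] v=[-2.9055]
Step 12: x=[7.4357] v=[-3.1148]
Step 13: x=[7.2702] v=[-3.3104]
Step 14: x=[7.0956] v=[-3.4915]
Step 15: x=[6.9127] v=[-3.6574]
Step 16: x=[6.7223] v=[-3.8073]
Step 17: x=[6.5253] v=[-3.9405]
Step 18: x=[6.3225] v=[-4.0565]
Step 19: x=[6.1148] v=[-4.1547]
Step 20: x=[5.9031] v=[-4.2347]
Step 21: x=[5.6883] v=[-4.2962]
Step 22: x=[5.4714] v=[-4.3389]
Step 23: x=[5.2533] v=[-4.3627]
Step 24: x=[5.0349] v=[-4.3674]
Step 25: x=[4.8173] v=[-4.3530]
Step 26: x=[4.6013] v=[-4.3195]
Step 27: x=[4.3879] v=[-4.2671]
Step 28: x=[4.1781] v=[-4.1960]
Step 29: x=[3.9728] v=[-4.1066]
Step 30: x=[3.7728] v=[-3.9992]
Step 31: x=[3.5791] v=[-3.8743]
Step 32: x=[3.3925] v=[-3.7325]
Step 33: x=[3.2138] v=[-3.5743]
Step 34: x=[3.0438] v=[-3.4005]
Step 35: x=[2.8832] v=[-3.2118]
Step 36: x=[2.7327] v=[-3.0091]
Step 37: x=[2.5930] v=[-2.7932]
Step 38: x=[2.4647] v=[-2.5651]
Step 39: x=[2.3484] v=[-2.3258]
Step 40: x=[2.2446] v=[-2.0763]
Step 41: x=[2.1537] v=[-1.8177]
Step 42: x=[2.0761] v=[-1.5512]
Step 43: x=[2.0122] v=[-1.2779]
Step 44: x=[1.9623] v=[-0.9990]
v[0] did not become non-negative within 44 steps; using fallback time=2.2000

Answer: 2.2000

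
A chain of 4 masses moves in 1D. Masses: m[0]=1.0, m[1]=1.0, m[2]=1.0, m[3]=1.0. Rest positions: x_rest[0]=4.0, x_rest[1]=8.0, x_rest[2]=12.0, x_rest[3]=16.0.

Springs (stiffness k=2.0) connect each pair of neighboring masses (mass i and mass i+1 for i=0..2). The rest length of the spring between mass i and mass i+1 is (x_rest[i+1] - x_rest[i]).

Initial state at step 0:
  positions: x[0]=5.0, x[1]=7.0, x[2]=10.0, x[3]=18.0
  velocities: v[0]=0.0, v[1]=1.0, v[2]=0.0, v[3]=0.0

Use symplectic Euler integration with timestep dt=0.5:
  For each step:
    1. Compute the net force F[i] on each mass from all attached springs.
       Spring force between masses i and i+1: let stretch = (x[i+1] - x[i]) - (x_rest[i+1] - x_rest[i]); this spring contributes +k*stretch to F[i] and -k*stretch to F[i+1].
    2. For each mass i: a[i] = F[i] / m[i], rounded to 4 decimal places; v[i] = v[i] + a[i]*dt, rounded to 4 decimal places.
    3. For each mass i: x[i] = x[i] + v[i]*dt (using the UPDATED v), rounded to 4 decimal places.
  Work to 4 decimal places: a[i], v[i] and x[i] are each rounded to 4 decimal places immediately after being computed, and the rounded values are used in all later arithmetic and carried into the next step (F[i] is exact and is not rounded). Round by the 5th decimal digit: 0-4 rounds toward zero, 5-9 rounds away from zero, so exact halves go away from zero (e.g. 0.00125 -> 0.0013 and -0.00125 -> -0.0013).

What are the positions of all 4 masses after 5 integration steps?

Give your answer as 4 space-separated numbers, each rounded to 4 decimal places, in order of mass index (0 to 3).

Step 0: x=[5.0000 7.0000 10.0000 18.0000] v=[0.0000 1.0000 0.0000 0.0000]
Step 1: x=[4.0000 8.0000 12.5000 16.0000] v=[-2.0000 2.0000 5.0000 -4.0000]
Step 2: x=[3.0000 9.2500 14.5000 14.2500] v=[-2.0000 2.5000 4.0000 -3.5000]
Step 3: x=[3.1250 10.0000 13.7500 14.6250] v=[0.2500 1.5000 -1.5000 0.7500]
Step 4: x=[4.6875 9.1875 11.5625 16.5625] v=[3.1250 -1.6250 -4.3750 3.8750]
Step 5: x=[6.5000 7.3125 10.6875 18.0000] v=[3.6250 -3.7500 -1.7500 2.8750]

Answer: 6.5000 7.3125 10.6875 18.0000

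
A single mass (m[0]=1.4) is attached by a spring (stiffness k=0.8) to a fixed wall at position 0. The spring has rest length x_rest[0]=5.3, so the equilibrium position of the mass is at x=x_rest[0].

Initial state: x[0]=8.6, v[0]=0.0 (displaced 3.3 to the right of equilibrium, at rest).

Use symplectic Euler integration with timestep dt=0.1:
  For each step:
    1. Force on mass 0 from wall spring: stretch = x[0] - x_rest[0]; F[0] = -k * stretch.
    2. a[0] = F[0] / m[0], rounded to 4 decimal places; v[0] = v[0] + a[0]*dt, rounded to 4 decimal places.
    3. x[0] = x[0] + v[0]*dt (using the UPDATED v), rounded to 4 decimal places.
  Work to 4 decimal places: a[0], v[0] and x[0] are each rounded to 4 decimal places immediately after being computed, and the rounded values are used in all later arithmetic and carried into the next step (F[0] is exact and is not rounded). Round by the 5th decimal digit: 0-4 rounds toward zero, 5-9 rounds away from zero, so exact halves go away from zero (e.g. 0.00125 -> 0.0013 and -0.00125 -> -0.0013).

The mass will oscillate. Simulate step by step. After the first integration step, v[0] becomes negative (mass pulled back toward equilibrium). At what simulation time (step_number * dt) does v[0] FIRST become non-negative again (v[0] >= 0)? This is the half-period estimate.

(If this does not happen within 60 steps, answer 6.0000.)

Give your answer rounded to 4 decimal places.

Step 0: x=[8.6000] v=[0.0000]
Step 1: x=[8.5811] v=[-0.1886]
Step 2: x=[8.5435] v=[-0.3761]
Step 3: x=[8.4874] v=[-0.5614]
Step 4: x=[8.4131] v=[-0.7435]
Step 5: x=[8.3210] v=[-0.9214]
Step 6: x=[8.2116] v=[-1.0940]
Step 7: x=[8.0856] v=[-1.2604]
Step 8: x=[7.9436] v=[-1.4196]
Step 9: x=[7.7865] v=[-1.5707]
Step 10: x=[7.6152] v=[-1.7128]
Step 11: x=[7.4307] v=[-1.8451]
Step 12: x=[7.2340] v=[-1.9669]
Step 13: x=[7.0263] v=[-2.0774]
Step 14: x=[6.8087] v=[-2.1761]
Step 15: x=[6.5825] v=[-2.2623]
Step 16: x=[6.3489] v=[-2.3356]
Step 17: x=[6.1094] v=[-2.3955]
Step 18: x=[5.8652] v=[-2.4418]
Step 19: x=[5.6178] v=[-2.4741]
Step 20: x=[5.3686] v=[-2.4923]
Step 21: x=[5.1190] v=[-2.4962]
Step 22: x=[4.8704] v=[-2.4859]
Step 23: x=[4.6243] v=[-2.4614]
Step 24: x=[4.3820] v=[-2.4228]
Step 25: x=[4.1450] v=[-2.3703]
Step 26: x=[3.9146] v=[-2.3043]
Step 27: x=[3.6921] v=[-2.2251]
Step 28: x=[3.4788] v=[-2.1332]
Step 29: x=[3.2759] v=[-2.0291]
Step 30: x=[3.0846] v=[-1.9134]
Step 31: x=[2.9059] v=[-1.7868]
Step 32: x=[2.7409] v=[-1.6500]
Step 33: x=[2.5905] v=[-1.5038]
Step 34: x=[2.4556] v=[-1.3490]
Step 35: x=[2.3370] v=[-1.1865]
Step 36: x=[2.2353] v=[-1.0172]
Step 37: x=[2.1511] v=[-0.8421]
Step 38: x=[2.0849] v=[-0.6622]
Step 39: x=[2.0371] v=[-0.4785]
Step 40: x=[2.0079] v=[-0.2921]
Step 41: x=[1.9975] v=[-0.1040]
Step 42: x=[2.0060] v=[0.0847]
First v>=0 after going negative at step 42, time=4.2000

Answer: 4.2000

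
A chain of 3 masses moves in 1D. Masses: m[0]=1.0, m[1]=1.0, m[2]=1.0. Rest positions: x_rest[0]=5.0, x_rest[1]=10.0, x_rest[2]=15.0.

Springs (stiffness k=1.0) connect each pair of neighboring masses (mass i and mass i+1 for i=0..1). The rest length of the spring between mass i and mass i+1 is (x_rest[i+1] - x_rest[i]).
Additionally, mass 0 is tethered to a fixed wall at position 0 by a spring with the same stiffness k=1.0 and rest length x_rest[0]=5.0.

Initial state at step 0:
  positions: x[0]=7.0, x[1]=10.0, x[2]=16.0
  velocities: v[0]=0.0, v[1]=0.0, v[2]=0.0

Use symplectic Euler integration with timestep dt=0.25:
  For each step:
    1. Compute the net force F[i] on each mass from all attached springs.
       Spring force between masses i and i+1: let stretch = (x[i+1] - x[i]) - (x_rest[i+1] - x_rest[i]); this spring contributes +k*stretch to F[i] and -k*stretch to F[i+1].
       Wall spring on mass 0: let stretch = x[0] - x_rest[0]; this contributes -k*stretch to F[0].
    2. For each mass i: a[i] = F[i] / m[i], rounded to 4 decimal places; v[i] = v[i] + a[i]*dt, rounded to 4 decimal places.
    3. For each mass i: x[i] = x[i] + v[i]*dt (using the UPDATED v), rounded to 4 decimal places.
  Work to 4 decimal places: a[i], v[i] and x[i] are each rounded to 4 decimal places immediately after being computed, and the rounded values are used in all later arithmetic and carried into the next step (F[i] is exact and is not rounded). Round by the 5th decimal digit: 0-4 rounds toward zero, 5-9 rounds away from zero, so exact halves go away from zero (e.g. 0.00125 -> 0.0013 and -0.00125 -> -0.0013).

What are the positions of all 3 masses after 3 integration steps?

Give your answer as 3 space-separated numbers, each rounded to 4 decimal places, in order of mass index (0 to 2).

Answer: 5.7068 10.9192 15.6994

Derivation:
Step 0: x=[7.0000 10.0000 16.0000] v=[0.0000 0.0000 0.0000]
Step 1: x=[6.7500 10.1875 15.9375] v=[-1.0000 0.7500 -0.2500]
Step 2: x=[6.2930 10.5195 15.8281] v=[-1.8281 1.3281 -0.4375]
Step 3: x=[5.7068 10.9192 15.6994] v=[-2.3447 1.5986 -0.5147]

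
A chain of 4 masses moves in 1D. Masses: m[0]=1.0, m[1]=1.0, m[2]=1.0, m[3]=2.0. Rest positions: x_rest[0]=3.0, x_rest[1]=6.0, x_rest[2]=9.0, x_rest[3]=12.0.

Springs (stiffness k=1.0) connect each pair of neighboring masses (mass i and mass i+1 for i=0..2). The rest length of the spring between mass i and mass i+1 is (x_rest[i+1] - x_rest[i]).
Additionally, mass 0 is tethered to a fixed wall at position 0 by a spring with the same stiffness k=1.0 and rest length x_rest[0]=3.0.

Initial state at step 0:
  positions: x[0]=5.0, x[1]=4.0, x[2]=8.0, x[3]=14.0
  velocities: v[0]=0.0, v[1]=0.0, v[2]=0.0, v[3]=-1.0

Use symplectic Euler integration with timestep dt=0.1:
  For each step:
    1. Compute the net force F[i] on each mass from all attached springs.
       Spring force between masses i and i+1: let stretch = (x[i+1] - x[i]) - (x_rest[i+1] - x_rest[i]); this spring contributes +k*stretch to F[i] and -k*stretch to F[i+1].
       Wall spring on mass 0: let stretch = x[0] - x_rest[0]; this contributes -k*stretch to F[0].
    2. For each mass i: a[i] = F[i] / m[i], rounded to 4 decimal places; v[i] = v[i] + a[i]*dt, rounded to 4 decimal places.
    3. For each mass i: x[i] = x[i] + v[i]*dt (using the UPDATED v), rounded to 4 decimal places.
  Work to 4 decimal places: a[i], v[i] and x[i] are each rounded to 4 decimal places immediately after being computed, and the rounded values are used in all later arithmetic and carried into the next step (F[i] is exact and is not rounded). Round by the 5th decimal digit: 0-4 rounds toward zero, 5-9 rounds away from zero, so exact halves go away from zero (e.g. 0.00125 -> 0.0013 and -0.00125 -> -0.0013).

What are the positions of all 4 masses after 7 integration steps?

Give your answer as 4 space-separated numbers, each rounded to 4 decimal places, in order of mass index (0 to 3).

Step 0: x=[5.0000 4.0000 8.0000 14.0000] v=[0.0000 0.0000 0.0000 -1.0000]
Step 1: x=[4.9400 4.0500 8.0200 13.8850] v=[-0.6000 0.5000 0.2000 -1.1500]
Step 2: x=[4.8217 4.1486 8.0590 13.7557] v=[-1.1830 0.9860 0.3895 -1.2933]
Step 3: x=[4.6485 4.2930 8.1158 13.6129] v=[-1.7325 1.4444 0.5681 -1.4281]
Step 4: x=[4.4252 4.4792 8.1894 13.4576] v=[-2.2329 1.8622 0.7355 -1.5530]
Step 5: x=[4.1582 4.7020 8.2785 13.2910] v=[-2.6700 2.2278 0.8913 -1.6664]
Step 6: x=[3.8551 4.9551 8.3820 13.1143] v=[-3.0314 2.5311 1.0349 -1.7670]
Step 7: x=[3.5244 5.2315 8.4985 12.9289] v=[-3.3069 2.7638 1.1654 -1.8536]

Answer: 3.5244 5.2315 8.4985 12.9289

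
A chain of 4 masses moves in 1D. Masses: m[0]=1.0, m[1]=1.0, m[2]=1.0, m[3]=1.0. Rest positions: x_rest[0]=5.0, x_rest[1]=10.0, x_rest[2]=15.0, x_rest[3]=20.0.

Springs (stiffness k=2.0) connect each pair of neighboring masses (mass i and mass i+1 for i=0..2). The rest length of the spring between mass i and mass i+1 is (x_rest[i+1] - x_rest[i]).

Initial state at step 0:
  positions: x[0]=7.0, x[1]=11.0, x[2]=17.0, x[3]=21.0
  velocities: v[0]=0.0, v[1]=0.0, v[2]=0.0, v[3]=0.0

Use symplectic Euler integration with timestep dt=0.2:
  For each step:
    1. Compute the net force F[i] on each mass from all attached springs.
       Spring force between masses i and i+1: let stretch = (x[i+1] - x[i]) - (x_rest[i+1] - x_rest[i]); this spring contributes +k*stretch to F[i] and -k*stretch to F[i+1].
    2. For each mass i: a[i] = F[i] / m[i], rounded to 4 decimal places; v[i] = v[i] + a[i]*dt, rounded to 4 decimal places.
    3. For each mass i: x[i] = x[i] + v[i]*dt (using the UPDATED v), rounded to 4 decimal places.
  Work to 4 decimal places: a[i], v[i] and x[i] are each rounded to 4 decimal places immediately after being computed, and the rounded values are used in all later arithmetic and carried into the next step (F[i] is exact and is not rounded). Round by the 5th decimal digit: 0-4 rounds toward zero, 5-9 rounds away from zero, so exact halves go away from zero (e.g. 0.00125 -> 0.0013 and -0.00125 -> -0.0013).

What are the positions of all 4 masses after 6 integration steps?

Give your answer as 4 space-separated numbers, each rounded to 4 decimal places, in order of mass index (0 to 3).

Step 0: x=[7.0000 11.0000 17.0000 21.0000] v=[0.0000 0.0000 0.0000 0.0000]
Step 1: x=[6.9200 11.1600 16.8400 21.0800] v=[-0.4000 0.8000 -0.8000 0.4000]
Step 2: x=[6.7792 11.4352 16.5648 21.2208] v=[-0.7040 1.3760 -1.3760 0.7040]
Step 3: x=[6.6109 11.7483 16.2517 21.3891] v=[-0.8416 1.5654 -1.5654 0.8416]
Step 4: x=[6.4536 12.0107 15.9893 21.5464] v=[-0.7866 1.3118 -1.3118 0.7866]
Step 5: x=[6.3408 12.1468 15.8532 21.6592] v=[-0.5638 0.6804 -0.6804 0.5638]
Step 6: x=[6.2925 12.1149 15.8851 21.7075] v=[-0.2414 -0.1594 0.1594 0.2414]

Answer: 6.2925 12.1149 15.8851 21.7075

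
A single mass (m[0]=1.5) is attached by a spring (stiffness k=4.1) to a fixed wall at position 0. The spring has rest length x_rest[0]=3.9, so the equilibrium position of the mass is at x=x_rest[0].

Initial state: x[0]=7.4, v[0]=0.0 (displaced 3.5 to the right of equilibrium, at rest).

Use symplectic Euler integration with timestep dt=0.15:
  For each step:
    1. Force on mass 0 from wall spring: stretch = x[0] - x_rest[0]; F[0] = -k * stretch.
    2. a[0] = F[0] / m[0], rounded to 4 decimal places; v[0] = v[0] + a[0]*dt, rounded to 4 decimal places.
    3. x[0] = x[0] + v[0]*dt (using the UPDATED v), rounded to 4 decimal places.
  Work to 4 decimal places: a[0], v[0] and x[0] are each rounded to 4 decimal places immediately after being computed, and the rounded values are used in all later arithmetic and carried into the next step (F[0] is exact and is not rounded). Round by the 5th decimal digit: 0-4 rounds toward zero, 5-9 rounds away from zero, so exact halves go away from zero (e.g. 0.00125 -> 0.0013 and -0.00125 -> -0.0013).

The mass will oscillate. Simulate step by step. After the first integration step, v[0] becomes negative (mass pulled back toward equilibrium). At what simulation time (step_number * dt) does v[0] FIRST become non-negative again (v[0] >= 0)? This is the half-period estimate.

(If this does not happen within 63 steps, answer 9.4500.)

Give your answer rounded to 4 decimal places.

Answer: 1.9500

Derivation:
Step 0: x=[7.4000] v=[0.0000]
Step 1: x=[7.1848] v=[-1.4350]
Step 2: x=[6.7675] v=[-2.7818]
Step 3: x=[6.1739] v=[-3.9575]
Step 4: x=[5.4404] v=[-4.8898]
Step 5: x=[4.6122] v=[-5.5214]
Step 6: x=[3.7402] v=[-5.8134]
Step 7: x=[2.8780] v=[-5.7479]
Step 8: x=[2.0787] v=[-5.3289]
Step 9: x=[1.3914] v=[-4.5822]
Step 10: x=[0.8583] v=[-3.5537]
Step 11: x=[0.5123] v=[-2.3066]
Step 12: x=[0.3747] v=[-0.9176]
Step 13: x=[0.4539] v=[0.5278]
First v>=0 after going negative at step 13, time=1.9500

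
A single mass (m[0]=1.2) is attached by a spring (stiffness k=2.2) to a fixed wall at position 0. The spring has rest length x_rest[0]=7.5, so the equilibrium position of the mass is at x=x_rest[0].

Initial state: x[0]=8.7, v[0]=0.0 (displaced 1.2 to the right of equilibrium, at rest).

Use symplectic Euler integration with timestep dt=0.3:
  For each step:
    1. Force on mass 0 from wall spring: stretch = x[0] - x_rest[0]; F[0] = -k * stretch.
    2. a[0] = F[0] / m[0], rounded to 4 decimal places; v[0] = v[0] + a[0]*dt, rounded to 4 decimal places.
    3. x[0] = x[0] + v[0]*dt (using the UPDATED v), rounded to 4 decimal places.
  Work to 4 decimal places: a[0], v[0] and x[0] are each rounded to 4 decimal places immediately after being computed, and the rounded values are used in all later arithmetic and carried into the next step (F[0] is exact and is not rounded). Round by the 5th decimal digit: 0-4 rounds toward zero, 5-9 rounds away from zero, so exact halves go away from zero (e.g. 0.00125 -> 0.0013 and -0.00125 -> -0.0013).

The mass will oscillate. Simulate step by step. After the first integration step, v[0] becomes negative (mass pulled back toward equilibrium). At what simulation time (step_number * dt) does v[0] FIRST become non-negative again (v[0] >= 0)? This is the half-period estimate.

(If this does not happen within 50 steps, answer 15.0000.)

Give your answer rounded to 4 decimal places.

Answer: 2.4000

Derivation:
Step 0: x=[8.7000] v=[0.0000]
Step 1: x=[8.5020] v=[-0.6600]
Step 2: x=[8.1387] v=[-1.2111]
Step 3: x=[7.6700] v=[-1.5624]
Step 4: x=[7.1732] v=[-1.6559]
Step 5: x=[6.7303] v=[-1.4762]
Step 6: x=[6.4144] v=[-1.0529]
Step 7: x=[6.2777] v=[-0.4558]
Step 8: x=[6.3427] v=[0.2165]
First v>=0 after going negative at step 8, time=2.4000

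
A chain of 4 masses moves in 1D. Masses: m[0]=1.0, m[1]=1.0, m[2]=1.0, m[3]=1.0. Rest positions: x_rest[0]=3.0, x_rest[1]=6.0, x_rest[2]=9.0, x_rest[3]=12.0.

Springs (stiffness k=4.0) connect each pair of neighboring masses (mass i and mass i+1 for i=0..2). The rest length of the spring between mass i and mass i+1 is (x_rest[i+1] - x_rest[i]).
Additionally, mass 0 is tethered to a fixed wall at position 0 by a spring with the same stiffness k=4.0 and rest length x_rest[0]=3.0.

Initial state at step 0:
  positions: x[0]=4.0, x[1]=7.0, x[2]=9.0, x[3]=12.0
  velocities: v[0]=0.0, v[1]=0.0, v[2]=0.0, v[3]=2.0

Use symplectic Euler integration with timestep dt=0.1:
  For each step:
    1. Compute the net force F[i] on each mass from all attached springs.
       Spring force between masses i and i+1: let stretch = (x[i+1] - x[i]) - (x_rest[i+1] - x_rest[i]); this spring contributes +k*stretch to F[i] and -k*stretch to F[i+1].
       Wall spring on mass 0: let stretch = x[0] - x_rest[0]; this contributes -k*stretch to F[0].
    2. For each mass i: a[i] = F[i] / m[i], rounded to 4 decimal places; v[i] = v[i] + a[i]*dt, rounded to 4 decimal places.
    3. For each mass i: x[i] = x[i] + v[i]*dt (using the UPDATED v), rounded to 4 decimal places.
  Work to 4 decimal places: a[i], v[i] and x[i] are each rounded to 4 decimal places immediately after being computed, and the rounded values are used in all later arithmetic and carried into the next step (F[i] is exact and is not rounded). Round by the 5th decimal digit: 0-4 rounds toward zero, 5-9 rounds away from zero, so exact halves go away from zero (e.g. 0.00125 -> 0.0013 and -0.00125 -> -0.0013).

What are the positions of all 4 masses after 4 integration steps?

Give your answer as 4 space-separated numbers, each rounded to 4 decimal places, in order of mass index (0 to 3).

Step 0: x=[4.0000 7.0000 9.0000 12.0000] v=[0.0000 0.0000 0.0000 2.0000]
Step 1: x=[3.9600 6.9600 9.0400 12.2000] v=[-0.4000 -0.4000 0.4000 2.0000]
Step 2: x=[3.8816 6.8832 9.1232 12.3936] v=[-0.7840 -0.7680 0.8320 1.9360]
Step 3: x=[3.7680 6.7759 9.2476 12.5764] v=[-1.1360 -1.0726 1.2442 1.8278]
Step 4: x=[3.6240 6.6472 9.4063 12.7460] v=[-1.4400 -1.2871 1.5870 1.6963]

Answer: 3.6240 6.6472 9.4063 12.7460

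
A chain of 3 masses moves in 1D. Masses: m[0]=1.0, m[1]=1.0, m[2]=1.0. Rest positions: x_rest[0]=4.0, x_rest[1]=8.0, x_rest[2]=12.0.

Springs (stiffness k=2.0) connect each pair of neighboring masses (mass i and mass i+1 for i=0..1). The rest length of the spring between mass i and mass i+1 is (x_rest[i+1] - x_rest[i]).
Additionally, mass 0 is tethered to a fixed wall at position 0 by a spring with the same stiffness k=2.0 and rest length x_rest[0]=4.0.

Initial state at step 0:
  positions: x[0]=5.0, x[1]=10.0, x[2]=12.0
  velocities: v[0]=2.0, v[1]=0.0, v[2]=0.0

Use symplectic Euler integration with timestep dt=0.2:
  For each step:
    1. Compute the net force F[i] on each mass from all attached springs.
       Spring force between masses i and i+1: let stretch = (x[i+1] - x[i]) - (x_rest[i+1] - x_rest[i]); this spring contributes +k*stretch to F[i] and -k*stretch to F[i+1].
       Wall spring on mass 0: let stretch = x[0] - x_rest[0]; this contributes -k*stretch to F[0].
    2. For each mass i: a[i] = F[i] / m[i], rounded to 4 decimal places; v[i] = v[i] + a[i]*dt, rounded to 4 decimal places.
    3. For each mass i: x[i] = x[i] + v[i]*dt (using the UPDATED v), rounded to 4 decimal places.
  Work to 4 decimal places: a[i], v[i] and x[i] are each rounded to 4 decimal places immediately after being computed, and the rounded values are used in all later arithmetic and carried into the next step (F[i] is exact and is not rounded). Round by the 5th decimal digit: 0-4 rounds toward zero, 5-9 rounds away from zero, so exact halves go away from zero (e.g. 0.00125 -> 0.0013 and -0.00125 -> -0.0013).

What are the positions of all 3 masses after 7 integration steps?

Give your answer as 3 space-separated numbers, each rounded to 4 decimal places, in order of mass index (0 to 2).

Step 0: x=[5.0000 10.0000 12.0000] v=[2.0000 0.0000 0.0000]
Step 1: x=[5.4000 9.7600 12.1600] v=[2.0000 -1.2000 0.8000]
Step 2: x=[5.7168 9.3632 12.4480] v=[1.5840 -1.9840 1.4400]
Step 3: x=[5.8680 8.9215 12.8092] v=[0.7558 -2.2086 1.8061]
Step 4: x=[5.7940 8.5465 13.1794] v=[-0.3700 -1.8749 1.8510]
Step 5: x=[5.4767 8.3220 13.4990] v=[-1.5866 -1.1227 1.5978]
Step 6: x=[4.9489 8.2840 13.7244] v=[-2.6392 -0.1900 1.1270]
Step 7: x=[4.2920 8.4144 13.8346] v=[-3.2847 0.6521 0.5508]

Answer: 4.2920 8.4144 13.8346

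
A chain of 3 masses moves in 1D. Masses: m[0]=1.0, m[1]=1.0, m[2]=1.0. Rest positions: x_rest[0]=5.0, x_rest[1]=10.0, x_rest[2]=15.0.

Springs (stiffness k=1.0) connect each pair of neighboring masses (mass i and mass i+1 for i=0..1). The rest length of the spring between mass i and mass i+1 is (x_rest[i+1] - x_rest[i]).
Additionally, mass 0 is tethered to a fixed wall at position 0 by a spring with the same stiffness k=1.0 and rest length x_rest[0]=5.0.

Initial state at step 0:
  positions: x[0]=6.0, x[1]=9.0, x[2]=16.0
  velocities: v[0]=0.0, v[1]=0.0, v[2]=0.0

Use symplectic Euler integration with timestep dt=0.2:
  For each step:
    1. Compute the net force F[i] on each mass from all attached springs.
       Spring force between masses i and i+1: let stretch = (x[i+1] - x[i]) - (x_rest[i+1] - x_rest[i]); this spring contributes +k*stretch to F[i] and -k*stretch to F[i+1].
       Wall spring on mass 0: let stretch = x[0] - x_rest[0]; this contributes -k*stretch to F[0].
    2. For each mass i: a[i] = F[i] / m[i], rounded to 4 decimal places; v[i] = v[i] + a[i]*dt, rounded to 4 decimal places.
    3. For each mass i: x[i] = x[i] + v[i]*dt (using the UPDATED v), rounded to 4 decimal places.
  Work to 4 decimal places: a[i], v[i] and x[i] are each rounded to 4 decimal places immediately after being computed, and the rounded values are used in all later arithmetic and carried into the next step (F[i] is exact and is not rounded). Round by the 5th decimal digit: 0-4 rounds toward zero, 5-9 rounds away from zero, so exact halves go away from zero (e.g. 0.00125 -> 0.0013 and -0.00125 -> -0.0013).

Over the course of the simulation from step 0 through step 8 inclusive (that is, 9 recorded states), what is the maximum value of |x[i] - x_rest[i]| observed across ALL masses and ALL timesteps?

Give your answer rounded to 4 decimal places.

Step 0: x=[6.0000 9.0000 16.0000] v=[0.0000 0.0000 0.0000]
Step 1: x=[5.8800 9.1600 15.9200] v=[-0.6000 0.8000 -0.4000]
Step 2: x=[5.6560 9.4592 15.7696] v=[-1.1200 1.4960 -0.7520]
Step 3: x=[5.3579 9.8587 15.5668] v=[-1.4906 1.9974 -1.0141]
Step 4: x=[5.0255 10.3065 15.3357] v=[-1.6620 2.2389 -1.1557]
Step 5: x=[4.7033 10.7442 15.1034] v=[-1.6109 2.1885 -1.1615]
Step 6: x=[4.4346 11.1146 14.8967] v=[-1.3434 1.8522 -1.0333]
Step 7: x=[4.2557 11.3691 14.7388] v=[-0.8943 1.2726 -0.7897]
Step 8: x=[4.1911 11.4739 14.6461] v=[-0.3228 0.5239 -0.4636]
Max displacement = 1.4739

Answer: 1.4739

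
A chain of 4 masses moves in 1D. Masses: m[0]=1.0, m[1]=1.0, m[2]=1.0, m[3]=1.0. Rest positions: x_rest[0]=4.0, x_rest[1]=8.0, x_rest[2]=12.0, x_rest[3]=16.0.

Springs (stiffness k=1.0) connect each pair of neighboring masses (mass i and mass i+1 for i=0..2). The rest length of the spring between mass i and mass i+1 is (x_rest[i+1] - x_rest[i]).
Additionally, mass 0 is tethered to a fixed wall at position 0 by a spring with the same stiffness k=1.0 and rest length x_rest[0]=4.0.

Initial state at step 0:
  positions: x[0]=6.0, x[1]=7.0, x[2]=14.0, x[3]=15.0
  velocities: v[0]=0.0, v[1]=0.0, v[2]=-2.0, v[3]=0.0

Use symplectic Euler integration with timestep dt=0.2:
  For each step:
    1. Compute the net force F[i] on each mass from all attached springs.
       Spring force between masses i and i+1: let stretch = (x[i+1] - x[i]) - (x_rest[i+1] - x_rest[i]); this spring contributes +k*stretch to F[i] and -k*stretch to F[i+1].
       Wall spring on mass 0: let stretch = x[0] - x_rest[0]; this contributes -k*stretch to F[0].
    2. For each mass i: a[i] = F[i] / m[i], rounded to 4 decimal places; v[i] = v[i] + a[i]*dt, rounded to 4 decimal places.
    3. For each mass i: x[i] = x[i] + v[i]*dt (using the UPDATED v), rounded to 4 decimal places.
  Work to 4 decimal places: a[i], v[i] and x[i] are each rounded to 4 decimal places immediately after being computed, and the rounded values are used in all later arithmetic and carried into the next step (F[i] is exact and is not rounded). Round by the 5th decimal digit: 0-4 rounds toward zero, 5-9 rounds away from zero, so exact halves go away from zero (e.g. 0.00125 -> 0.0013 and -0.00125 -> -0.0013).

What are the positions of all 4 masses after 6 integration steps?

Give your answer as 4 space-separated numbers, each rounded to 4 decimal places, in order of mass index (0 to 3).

Answer: 3.2872 9.4475 9.4650 16.2011

Derivation:
Step 0: x=[6.0000 7.0000 14.0000 15.0000] v=[0.0000 0.0000 -2.0000 0.0000]
Step 1: x=[5.8000 7.2400 13.3600 15.1200] v=[-1.0000 1.2000 -3.2000 0.6000]
Step 2: x=[5.4256 7.6672 12.5456 15.3296] v=[-1.8720 2.1360 -4.0720 1.0480]
Step 3: x=[4.9238 8.1999 11.6474 15.5878] v=[-2.5088 2.6634 -4.4909 1.2912]
Step 4: x=[4.3561 8.7394 10.7689 15.8484] v=[-2.8383 2.6977 -4.3923 1.3031]
Step 5: x=[3.7895 9.1848 10.0124 16.0658] v=[-2.8329 2.2269 -3.7823 1.0872]
Step 6: x=[3.2872 9.4475 9.4650 16.2011] v=[-2.5117 1.3134 -2.7371 0.6765]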